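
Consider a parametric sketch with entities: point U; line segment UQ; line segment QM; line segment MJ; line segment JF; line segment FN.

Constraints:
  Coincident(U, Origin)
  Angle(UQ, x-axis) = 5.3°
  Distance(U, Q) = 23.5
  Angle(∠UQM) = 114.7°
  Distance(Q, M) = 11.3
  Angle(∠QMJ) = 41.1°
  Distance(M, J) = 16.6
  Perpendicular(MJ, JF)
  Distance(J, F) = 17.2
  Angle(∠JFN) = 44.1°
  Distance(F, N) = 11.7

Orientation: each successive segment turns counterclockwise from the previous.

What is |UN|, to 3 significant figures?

24.1

MJ is perpendicular to JF, so JF runs at -60.5°; with |JF| = 17.2, F = (21.2, -10.3). ∠JFN = 44.1° gives FN at 75.4° from the x-axis; with |FN| = 11.7, N = (24.1, 1.01). Then |UN| = |N − U| = 24.1.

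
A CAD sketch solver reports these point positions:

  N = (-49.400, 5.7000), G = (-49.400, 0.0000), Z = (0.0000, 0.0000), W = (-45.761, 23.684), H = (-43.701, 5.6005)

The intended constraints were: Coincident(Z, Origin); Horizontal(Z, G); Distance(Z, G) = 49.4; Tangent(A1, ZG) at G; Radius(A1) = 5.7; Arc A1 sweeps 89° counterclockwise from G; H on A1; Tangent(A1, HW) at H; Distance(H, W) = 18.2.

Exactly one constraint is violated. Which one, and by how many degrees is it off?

Tangent(A1, HW) at H — off by 7.50°.

Z = (0.00, 0.00) ✓; Z.y = 0.00, G.y = 0.00 ✓; |ZG| = 49.40 ✓; ∠(NG, GZ) = 90.00° ✓; |NG| = 5.700 ✓; bearing(N→H) − bearing(N→G) = 89.00° ✓; |NH| = 5.700 ✓; ∠(NH, HW) = 82.50° ✗; |HW| = 18.20 ✓.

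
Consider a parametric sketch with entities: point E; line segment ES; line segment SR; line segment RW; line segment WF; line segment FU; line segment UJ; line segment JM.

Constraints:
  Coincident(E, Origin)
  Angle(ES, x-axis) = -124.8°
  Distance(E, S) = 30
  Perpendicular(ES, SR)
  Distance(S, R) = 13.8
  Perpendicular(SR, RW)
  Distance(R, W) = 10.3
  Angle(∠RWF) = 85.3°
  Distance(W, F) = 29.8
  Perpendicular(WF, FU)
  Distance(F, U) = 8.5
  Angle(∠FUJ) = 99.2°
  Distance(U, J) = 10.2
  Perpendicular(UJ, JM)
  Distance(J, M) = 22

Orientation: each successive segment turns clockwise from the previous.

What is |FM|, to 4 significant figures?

17.86

∠FUJ = 99.2° gives UJ at 149.7° from the x-axis; with |UJ| = 10.2, J = (-13.79, -28.67). UJ is perpendicular to JM, so JM runs at 59.70°; with |JM| = 22.0, M = (-2.694, -9.674). Then |FM| = |M − F| = 17.86.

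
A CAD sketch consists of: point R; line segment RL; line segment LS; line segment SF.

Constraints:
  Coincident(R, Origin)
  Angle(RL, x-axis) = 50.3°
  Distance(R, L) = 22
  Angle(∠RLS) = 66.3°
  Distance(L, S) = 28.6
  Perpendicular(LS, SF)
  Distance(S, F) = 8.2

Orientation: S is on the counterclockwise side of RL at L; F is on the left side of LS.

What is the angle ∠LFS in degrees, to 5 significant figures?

74.002°

R is at the origin; RL runs at 50.3° with length 22.0, so L = 22.0·(cos 50.3°, sin 50.3°) = (14.053, 16.927). ∠RLS = 66.3°, so LS runs at 50.3° + (180° − 66.3°) = 164.00° from the x-axis; with |LS| = 28.6, S = L + 28.6·(cos 164.00°, sin 164.00°) = (-13.439, 24.810). The perpendicularity gives SF at right angles to LS; with |SF| = 8.2 on the left of LS, F = S + 8.2·(-0.27564, -0.96126) = (-15.699, 16.928). Then cos ∠LFS = FL·FS / (|FL||FS|), giving 74.002°.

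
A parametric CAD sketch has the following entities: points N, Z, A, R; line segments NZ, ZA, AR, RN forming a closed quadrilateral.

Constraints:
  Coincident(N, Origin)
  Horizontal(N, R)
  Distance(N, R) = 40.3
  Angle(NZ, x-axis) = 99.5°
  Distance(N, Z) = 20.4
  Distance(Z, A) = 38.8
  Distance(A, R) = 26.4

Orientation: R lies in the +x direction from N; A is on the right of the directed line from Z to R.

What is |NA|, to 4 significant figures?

21.43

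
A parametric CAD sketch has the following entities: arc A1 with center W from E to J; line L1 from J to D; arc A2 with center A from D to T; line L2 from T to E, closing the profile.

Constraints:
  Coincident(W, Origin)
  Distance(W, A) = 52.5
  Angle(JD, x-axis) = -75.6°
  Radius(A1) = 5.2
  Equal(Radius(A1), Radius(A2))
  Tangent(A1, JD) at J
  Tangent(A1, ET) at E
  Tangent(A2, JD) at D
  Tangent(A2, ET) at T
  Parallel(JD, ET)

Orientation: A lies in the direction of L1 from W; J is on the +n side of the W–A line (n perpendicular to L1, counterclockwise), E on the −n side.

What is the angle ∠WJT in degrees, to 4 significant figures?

78.80°

Tangency of A1 to both parallel lines with radius 5.2 puts J and E at W ± 5.2·n: J = (5.037, 1.293), E = (-5.037, -1.293). Equal radii place D and T the same way about A: D = A + 5.2·n = (18.09, -49.56), T = A − 5.2·n = (8.020, -52.14). Then cos ∠WJT = JW·JT / (|JW||JT|), giving 78.80°.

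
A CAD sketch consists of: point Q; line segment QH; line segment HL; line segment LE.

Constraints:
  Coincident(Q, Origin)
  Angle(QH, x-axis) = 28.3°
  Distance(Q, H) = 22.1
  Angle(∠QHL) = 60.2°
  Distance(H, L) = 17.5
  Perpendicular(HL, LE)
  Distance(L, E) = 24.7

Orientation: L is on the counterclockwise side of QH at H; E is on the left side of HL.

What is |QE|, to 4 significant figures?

8.542

∠QHL = 60.2°, so HL runs at 28.3° + (180° − 60.2°) = 148.1° from the x-axis; with |HL| = 17.5, L = H + 17.5·(cos 148.1°, sin 148.1°) = (4.602, 19.73). HL is perpendicular to LE; with |LE| = 24.7 on the left of HL, E = L + 24.7·(-0.5284, -0.8490) = (-8.451, -1.245). Then |QE| = |E − Q| = 8.542.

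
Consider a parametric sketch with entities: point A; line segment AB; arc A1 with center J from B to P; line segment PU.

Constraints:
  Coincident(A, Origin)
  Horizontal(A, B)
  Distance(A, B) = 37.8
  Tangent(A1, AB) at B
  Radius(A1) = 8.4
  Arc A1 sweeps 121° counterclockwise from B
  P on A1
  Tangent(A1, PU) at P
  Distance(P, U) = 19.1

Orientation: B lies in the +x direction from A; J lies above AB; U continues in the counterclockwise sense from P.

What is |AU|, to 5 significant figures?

45.641

A is at the origin; A and B share the same y with |AB| = 37.8 and B on the +x side, so B = (37.800, 0.0000). Tangency of A1 to AB means the radius JB is perpendicular to AB, so J = B + (0, 8.4) = (37.800, 8.4000). On A1, B sits at bearing -90° from J; a 121° counterclockwise sweep puts P at bearing 31°, so P = J + 8.4·(cos 31°, sin 31°) = (45.000, 12.726). A1 meets PU tangentially, so JP is at right angles to PU, so PU runs along (−sin 31°, cos 31°); with |PU| = 19.1, U = (35.163, 29.098). Then |AU| = |U − A| = 45.641.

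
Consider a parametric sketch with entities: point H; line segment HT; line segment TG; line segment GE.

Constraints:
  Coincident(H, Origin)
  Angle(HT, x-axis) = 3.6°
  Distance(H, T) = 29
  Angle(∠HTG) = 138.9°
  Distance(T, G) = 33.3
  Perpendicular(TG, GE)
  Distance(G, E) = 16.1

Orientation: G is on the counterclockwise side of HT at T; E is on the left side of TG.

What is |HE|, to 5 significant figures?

55.233

H is at the origin; HT runs at 3.6° with length 29.0, so T = 29.0·(cos 3.6°, sin 3.6°) = (28.943, 1.8209). ∠HTG = 138.9°, so TG runs at 3.6° + (180° − 138.9°) = 44.700° from the x-axis; with |TG| = 33.3, G = T + 33.3·(cos 44.700°, sin 44.700°) = (52.612, 25.244). TG ⟂ GE; with |GE| = 16.1 on the left of TG, E = G + 16.1·(-0.70339, 0.71080) = (41.288, 36.688). Then |HE| = |E − H| = 55.233.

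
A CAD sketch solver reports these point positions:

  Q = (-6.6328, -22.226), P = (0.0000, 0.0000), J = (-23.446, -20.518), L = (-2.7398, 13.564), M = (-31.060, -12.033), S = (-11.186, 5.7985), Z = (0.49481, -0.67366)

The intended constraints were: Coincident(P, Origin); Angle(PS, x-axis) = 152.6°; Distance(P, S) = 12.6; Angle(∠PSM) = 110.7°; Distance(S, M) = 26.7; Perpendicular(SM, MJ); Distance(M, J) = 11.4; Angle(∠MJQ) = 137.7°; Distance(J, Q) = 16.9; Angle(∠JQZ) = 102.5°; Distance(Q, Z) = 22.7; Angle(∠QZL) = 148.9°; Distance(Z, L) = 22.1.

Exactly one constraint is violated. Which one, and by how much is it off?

Distance(Z, L) = 22.1 — off by 7.50.

P = (0.00, 0.00) ✓; PS at 152.6° ✓; |PS| = 12.60 ✓; ∠PSM = 110.7° ✓; |SM| = 26.70 ✓; ∠(SM, MJ) = 90.00° ✓; |MJ| = 11.40 ✓; ∠MJQ = 137.7° ✓; |JQ| = 16.90 ✓; ∠JQZ = 102.5° ✓; |QZ| = 22.70 ✓; ∠QZL = 148.9° ✓; |ZL| = 14.60 ✗.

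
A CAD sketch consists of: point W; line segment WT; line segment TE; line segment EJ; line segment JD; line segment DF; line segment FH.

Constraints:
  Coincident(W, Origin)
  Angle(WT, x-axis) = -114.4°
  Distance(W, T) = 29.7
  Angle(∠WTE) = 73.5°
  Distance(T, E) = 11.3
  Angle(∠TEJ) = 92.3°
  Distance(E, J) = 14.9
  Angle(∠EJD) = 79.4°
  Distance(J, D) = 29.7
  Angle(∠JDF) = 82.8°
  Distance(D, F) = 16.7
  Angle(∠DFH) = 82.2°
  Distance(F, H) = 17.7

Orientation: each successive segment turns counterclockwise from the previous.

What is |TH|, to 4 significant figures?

3.564

W is at the origin; WT runs at -114.4° with length 29.7, so T = (-12.27, -27.05). ∠WTE = 73.5° gives TE at -7.900° from the x-axis; with |TE| = 11.3, E = (-1.076, -28.60). ∠TEJ = 92.3° gives EJ at 79.80° from the x-axis; with |EJ| = 14.9, J = (1.562, -13.94). ∠EJD = 79.4° gives JD at -179.6° from the x-axis; with |JD| = 29.7, D = (-28.14, -14.14). ∠JDF = 82.8° gives DF at -82.40° from the x-axis; with |DF| = 16.7, F = (-25.93, -30.70). ∠DFH = 82.2° gives FH at 15.40° from the x-axis; with |FH| = 17.7, H = (-8.864, -26.00). Then |TH| = |H − T| = 3.564.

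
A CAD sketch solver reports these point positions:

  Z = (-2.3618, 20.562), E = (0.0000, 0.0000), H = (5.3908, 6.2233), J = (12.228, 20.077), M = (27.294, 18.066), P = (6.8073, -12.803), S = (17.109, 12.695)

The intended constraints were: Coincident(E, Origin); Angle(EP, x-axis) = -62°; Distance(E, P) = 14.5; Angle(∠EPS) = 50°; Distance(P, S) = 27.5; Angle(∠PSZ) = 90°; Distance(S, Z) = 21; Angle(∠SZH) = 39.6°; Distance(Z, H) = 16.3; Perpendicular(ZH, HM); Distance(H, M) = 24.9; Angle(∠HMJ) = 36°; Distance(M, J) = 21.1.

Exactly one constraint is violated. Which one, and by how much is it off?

Distance(M, J) = 21.1 — off by 5.90.

E = (0.00, 0.00) ✓; EP at -62.00° ✓; |EP| = 14.50 ✓; ∠EPS = 50.00° ✓; |PS| = 27.50 ✓; ∠PSZ = 90.00° ✓; |SZ| = 21.00 ✓; ∠SZH = 39.60° ✓; |ZH| = 16.30 ✓; ∠(ZH, HM) = 90.00° ✓; |HM| = 24.90 ✓; ∠HMJ = 36.00° ✓; |MJ| = 15.20 ✗.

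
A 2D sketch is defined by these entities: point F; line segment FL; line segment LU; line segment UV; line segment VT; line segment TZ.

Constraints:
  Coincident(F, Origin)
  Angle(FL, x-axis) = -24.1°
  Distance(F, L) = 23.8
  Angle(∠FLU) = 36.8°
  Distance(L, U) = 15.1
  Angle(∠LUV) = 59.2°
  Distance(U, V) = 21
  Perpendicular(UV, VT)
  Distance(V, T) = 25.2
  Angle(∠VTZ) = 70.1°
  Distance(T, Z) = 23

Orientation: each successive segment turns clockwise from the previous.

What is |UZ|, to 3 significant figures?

17.4

F is at the origin; FL runs at -24.1° with length 23.8, so L = (21.7, -9.72). ∠FLU = 36.8° gives LU at -167° from the x-axis; with |LU| = 15.1, U = (6.99, -13.0). ∠LUV = 59.2° gives UV at 71.9° from the x-axis; with |UV| = 21.0, V = (13.5, 6.92). UV ⟂ VT, so VT runs at -18.1°; with |VT| = 25.2, T = (37.5, -0.906). ∠VTZ = 70.1° gives TZ at -128° from the x-axis; with |TZ| = 23.0, Z = (23.3, -19.0). Then |UZ| = |Z − U| = 17.4.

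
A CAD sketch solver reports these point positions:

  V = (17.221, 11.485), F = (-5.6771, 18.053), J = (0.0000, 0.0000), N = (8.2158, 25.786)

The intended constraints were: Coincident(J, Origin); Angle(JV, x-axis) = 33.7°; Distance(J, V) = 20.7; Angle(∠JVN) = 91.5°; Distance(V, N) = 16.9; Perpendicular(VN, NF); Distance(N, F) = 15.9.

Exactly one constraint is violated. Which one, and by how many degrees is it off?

Perpendicular(VN, NF) — off by 3.10°.

J = (0.00, 0.00) ✓; JV at 33.70° ✓; |JV| = 20.70 ✓; ∠JVN = 91.50° ✓; |VN| = 16.90 ✓; ∠(VN, NF) = 86.90° ✗; |NF| = 15.90 ✓.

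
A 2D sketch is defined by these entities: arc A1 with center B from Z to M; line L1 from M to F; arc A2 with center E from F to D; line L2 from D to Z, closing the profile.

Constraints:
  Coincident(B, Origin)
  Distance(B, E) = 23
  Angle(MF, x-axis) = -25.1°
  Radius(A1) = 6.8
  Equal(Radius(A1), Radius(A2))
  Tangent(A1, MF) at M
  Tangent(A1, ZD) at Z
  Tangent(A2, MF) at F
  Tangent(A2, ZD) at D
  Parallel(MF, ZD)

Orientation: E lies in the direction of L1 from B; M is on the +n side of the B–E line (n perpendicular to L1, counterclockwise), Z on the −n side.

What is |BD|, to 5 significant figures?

23.984

Tangency of A1 to both parallel lines with radius 6.8 puts M and Z at B ± 6.8·n: M = (2.8846, 6.1579), Z = (-2.8846, -6.1579). Equal radii place F and D the same way about E: F = E + 6.8·n = (23.713, -3.5987), D = E − 6.8·n = (17.944, -15.914). Then |BD| = |D − B| = 23.984.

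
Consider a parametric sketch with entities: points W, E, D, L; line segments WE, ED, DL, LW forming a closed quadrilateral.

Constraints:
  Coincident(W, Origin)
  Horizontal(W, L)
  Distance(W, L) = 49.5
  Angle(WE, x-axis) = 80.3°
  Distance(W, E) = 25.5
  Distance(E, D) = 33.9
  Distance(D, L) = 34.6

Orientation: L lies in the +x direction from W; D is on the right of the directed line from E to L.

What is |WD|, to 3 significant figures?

17.0

W is at the origin; WL is horizontal with |WL| = 49.5 and L in +x, so L = (49.5, 0). WE runs at 80.3° with |WE| = 25.5, so E = (4.30, 25.1). D is determined by |ED| = 33.9 and |DL| = 34.6 together: it lies at the intersection of circle(E, 33.9) and circle(L, 34.6). With |EL| = 51.7, the foot of the radical line on EL is 25.4 from E and the perpendicular offset is √(33.9² − 25.4²) = 22.5. Taking the right-of-EL solution: D = (15.6, -6.83).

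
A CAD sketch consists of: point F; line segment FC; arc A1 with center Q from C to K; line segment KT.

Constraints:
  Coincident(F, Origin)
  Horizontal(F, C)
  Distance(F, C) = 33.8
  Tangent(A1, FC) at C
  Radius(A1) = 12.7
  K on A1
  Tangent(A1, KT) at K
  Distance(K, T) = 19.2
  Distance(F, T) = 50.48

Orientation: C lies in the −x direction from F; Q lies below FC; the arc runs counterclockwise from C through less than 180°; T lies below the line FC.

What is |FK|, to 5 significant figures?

48.715

Checks: ∠(QC, CF) = 90.00° ✓; |QK| = 12.70 ✓; ∠(QK, KT) = 90.00° ✓; |KT| = 19.20 ✓; |FT| = 50.48 ✓.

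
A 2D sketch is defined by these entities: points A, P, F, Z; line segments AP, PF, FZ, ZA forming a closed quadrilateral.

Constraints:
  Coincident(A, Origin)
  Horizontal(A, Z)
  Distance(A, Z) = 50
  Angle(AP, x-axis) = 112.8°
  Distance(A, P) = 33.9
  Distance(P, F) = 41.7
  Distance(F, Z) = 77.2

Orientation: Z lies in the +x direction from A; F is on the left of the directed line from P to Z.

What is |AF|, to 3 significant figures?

66.7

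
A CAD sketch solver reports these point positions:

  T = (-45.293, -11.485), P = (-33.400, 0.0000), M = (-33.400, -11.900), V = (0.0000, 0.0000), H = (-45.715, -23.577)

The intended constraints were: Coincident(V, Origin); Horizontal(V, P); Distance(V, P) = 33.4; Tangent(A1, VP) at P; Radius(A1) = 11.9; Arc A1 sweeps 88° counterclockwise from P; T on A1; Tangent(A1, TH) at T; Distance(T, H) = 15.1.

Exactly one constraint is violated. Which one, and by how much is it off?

Distance(T, H) = 15.1 — off by 3.00.

V = (0.00, 0.00) ✓; V.y = 0.00, P.y = 0.00 ✓; |VP| = 33.40 ✓; ∠(MP, PV) = 90.00° ✓; |MP| = 11.90 ✓; bearing(M→T) − bearing(M→P) = 88.00° ✓; |MT| = 11.90 ✓; ∠(MT, TH) = 90.00° ✓; |TH| = 12.10 ✗.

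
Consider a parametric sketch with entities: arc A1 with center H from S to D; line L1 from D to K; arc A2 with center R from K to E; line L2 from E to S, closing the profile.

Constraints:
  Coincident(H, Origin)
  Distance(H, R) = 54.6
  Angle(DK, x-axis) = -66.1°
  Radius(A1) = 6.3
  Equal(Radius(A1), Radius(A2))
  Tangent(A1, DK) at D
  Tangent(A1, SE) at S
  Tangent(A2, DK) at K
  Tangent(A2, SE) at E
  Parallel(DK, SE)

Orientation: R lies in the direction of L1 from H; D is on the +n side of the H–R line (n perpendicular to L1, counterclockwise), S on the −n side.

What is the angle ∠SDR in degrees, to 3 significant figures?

83.4°

The slot axis is L1's direction at -66.1°, so u = (cos -66.1°, sin -66.1°) = (0.405, -0.914) and n = (−sin -66.1°, cos -66.1°) = (0.914, 0.405). H is at the origin and R lies 54.6 along u from H, so R = 54.6·u = (22.1, -49.9). Tangency of A1 to both parallel lines with radius 6.3 puts D and S at H ± 6.3·n: D = (5.76, 2.55), S = (-5.76, -2.55). Then cos ∠SDR = DS·DR / (|DS||DR|), giving 83.4°.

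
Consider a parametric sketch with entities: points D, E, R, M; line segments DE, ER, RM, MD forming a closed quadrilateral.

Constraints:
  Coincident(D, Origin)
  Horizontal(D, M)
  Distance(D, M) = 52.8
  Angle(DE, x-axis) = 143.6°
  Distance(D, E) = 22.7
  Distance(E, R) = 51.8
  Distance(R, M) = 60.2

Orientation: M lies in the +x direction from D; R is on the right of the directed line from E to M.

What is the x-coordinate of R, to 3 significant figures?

2.97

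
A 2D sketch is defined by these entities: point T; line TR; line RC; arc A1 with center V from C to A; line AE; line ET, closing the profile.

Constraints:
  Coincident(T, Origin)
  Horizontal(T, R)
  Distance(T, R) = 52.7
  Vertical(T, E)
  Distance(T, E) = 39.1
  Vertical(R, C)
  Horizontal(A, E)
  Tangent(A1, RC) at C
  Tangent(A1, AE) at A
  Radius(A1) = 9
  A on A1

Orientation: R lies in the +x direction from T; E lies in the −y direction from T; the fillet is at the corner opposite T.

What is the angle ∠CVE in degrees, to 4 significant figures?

168.4°

T is at the origin; TR is horizontal with |TR| = 52.7 and R on the +x side, so R = (52.70, 0.000). T and E share the same x with |TE| = 39.1 and E on the −y side, so E = (0.000, -39.10). The virtual corner opposite T is at (52.70, -39.10). The tangent condition forces VC to be normal to RC and since A1 is tangent to AE there, VA ⟂ AE, with radius 9.0, so the center V sits 9.0 in from both sides at V = (43.70, -30.10). That places the tangent points at C = (52.70, -30.10) on RC and A = (43.70, -39.10) on AE. Then cos ∠CVE = VC·VE / (|VC||VE|), giving 168.4°.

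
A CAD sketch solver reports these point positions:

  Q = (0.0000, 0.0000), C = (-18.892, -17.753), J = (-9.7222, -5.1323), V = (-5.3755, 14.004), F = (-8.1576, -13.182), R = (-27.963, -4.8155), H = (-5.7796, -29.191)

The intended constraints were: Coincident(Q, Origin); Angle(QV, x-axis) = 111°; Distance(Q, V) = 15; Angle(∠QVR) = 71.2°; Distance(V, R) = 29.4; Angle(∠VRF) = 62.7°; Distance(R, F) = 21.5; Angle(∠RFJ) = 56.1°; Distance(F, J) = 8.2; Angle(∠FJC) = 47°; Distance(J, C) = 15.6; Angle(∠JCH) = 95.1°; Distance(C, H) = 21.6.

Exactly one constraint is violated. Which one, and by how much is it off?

Distance(C, H) = 21.6 — off by 4.20.

Q = (0.00, 0.00) ✓; QV at 111.0° ✓; |QV| = 15.00 ✓; ∠QVR = 71.20° ✓; |VR| = 29.40 ✓; ∠VRF = 62.70° ✓; |RF| = 21.50 ✓; ∠RFJ = 56.10° ✓; |FJ| = 8.200 ✓; ∠FJC = 47.00° ✓; |JC| = 15.60 ✓; ∠JCH = 95.10° ✓; |CH| = 17.40 ✗.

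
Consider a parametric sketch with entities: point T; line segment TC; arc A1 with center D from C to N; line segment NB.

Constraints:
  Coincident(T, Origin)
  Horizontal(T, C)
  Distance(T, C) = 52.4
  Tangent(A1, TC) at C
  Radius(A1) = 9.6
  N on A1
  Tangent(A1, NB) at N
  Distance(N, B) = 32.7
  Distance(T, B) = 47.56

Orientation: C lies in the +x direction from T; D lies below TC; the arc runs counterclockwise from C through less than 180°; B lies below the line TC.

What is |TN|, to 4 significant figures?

43.94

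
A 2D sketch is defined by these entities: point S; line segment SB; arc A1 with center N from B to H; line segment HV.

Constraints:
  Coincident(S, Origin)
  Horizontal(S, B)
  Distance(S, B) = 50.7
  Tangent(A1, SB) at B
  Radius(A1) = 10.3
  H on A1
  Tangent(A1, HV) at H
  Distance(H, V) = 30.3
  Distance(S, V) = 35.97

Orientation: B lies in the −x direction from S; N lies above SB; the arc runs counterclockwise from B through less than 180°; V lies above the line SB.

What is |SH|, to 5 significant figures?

42.899

Checks: S.y = 0.00, B.y = 0.00 ✓; |NH| = 10.30 ✓; ∠(NH, HV) = 90.00° ✓; |HV| = 30.30 ✓; |SV| = 35.97 ✓.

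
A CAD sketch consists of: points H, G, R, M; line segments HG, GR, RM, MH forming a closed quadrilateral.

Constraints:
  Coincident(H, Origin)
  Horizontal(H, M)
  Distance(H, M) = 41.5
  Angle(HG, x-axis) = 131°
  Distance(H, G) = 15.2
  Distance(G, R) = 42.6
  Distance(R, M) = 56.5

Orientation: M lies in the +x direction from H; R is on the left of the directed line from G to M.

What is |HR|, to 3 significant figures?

49.5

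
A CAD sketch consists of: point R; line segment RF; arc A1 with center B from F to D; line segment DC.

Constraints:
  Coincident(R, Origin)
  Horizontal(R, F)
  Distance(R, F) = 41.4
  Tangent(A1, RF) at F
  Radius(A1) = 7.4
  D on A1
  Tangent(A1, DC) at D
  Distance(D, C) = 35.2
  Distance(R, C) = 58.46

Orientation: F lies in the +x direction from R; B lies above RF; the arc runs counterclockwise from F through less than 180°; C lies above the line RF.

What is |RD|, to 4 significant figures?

49.43

R is at the origin; RF is horizontal with |RF| = 41.4 and F on the +x side, so F = (41.40, 0.000). The tangent condition forces BF to be normal to RF, so B = F + (0, 7.4) = (41.40, 7.400). Since BD ⟂ DC (tangency), |BC| = √(7.4² + 35.2²) = 35.97 regardless of where D sits on A1. So C lies on both circle(R, 58.46) and circle(B, 35.97); the above-RF intersection is C = (39.27, 43.31). D is the foot of the tangent from C: D = (48.54, 9.349).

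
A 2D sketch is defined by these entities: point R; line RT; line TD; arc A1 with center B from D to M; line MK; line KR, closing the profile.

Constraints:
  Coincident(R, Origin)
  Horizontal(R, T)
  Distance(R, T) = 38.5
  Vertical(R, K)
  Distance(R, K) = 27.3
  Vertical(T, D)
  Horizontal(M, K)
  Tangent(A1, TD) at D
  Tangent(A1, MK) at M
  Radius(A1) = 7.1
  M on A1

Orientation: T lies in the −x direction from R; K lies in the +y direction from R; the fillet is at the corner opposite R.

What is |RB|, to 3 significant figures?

37.3

R is at the origin; RT is horizontal with |RT| = 38.5 and T on the −x side, so T = (-38.5, 0.00). R and K share the same x with |RK| = 27.3 and K on the +y side, so K = (0.00, 27.3). The virtual corner opposite R is at (-38.5, 27.3). Tangency of A1 to TD means the radius BD is perpendicular to TD and A1 meets MK tangentially, so BM is at right angles to MK, with radius 7.1, so the center B sits 7.1 in from both sides at B = (-31.4, 20.2). Then |RB| = |B − R| = 37.3.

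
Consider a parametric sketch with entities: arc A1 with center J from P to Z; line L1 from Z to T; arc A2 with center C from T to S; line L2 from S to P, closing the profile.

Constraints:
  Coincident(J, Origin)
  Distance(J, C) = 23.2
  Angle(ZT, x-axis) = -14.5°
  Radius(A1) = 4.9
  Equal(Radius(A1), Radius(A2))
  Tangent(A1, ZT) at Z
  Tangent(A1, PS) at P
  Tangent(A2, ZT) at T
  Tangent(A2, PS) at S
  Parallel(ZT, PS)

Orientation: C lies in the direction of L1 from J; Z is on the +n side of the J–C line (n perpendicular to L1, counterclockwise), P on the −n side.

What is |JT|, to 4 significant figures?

23.71

Tangency of A1 to both parallel lines with radius 4.9 puts Z and P at J ± 4.9·n: Z = (1.227, 4.744), P = (-1.227, -4.744). Equal radii place T and S the same way about C: T = C + 4.9·n = (23.69, -1.065), S = C − 4.9·n = (21.23, -10.55). Then |JT| = |T − J| = 23.71.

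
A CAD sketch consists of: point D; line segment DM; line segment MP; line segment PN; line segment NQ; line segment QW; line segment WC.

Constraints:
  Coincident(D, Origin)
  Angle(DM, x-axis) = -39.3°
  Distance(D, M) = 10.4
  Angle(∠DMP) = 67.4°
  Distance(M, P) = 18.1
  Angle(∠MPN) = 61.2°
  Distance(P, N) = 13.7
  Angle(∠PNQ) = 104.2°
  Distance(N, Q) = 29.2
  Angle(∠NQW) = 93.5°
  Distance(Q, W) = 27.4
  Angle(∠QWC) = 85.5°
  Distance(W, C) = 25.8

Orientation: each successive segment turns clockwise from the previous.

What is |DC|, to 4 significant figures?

26.61

D is at the origin; DM runs at -39.3° with length 10.4, so M = (8.048, -6.587). ∠DMP = 67.4° gives MP at -151.9° from the x-axis; with |MP| = 18.1, P = (-7.919, -15.11). ∠MPN = 61.2° gives PN at 89.30° from the x-axis; with |PN| = 13.7, N = (-7.751, -1.413). ∠PNQ = 104.2° gives NQ at 13.50° from the x-axis; with |NQ| = 29.2, Q = (20.64, 5.403). ∠NQW = 93.5° gives QW at -73.00° from the x-axis; with |QW| = 27.4, W = (28.65, -20.80). ∠QWC = 85.5° gives WC at -167.5° from the x-axis; with |WC| = 25.8, C = (3.465, -26.38). Then |DC| = |C − D| = 26.61.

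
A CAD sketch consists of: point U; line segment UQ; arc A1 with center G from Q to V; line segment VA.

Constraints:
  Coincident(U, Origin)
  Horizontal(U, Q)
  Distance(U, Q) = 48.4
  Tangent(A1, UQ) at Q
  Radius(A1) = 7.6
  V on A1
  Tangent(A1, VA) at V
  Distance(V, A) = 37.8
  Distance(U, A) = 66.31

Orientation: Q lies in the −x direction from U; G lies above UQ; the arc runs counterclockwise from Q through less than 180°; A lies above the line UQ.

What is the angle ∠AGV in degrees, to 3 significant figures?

78.6°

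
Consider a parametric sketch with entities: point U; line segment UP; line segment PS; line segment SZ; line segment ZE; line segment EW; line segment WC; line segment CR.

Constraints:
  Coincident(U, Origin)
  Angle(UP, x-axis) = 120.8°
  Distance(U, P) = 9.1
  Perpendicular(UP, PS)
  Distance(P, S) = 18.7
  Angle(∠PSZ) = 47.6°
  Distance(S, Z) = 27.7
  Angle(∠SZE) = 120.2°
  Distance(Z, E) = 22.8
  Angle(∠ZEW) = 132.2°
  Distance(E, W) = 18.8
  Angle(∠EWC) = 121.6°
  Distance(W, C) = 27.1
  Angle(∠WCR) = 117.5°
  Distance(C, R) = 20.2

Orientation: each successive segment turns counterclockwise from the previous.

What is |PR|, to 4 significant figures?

24.21

U is at the origin; UP runs at 120.8° with length 9.1, so P = (-4.660, 7.817). UP is perpendicular to PS, so PS runs at -149.2°; with |PS| = 18.7, S = (-20.72, -1.759). ∠PSZ = 47.6° gives SZ at -16.80° from the x-axis; with |SZ| = 27.7, Z = (5.796, -9.765). ∠SZE = 120.2° gives ZE at 43.00° from the x-axis; with |ZE| = 22.8, E = (22.47, 5.785). ∠ZEW = 132.2° gives EW at 90.80° from the x-axis; with |EW| = 18.8, W = (22.21, 24.58). ∠EWC = 121.6° gives WC at 149.2° from the x-axis; with |WC| = 27.1, C = (-1.070, 38.46). ∠WCR = 117.5° gives CR at -148.3° from the x-axis; with |CR| = 20.2, R = (-18.26, 27.84). Then |PR| = |R − P| = 24.21.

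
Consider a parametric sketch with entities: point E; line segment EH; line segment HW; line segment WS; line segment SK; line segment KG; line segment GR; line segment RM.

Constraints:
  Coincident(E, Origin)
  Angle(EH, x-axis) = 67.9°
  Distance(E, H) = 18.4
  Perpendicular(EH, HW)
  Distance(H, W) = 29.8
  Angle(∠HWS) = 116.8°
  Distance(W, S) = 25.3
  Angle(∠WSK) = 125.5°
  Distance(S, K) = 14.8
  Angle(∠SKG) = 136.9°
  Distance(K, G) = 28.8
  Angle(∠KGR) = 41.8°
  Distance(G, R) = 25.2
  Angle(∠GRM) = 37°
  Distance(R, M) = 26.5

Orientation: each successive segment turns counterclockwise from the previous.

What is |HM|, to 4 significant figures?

54.47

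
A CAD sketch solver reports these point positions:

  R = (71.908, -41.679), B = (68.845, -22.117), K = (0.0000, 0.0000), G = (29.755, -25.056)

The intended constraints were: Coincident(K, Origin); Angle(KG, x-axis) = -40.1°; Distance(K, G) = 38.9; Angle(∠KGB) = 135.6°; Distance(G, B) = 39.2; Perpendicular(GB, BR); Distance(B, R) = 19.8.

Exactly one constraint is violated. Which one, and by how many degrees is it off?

Perpendicular(GB, BR) — off by 4.60°.

K = (0.00, 0.00) ✓; KG at -40.10° ✓; |KG| = 38.90 ✓; ∠KGB = 135.6° ✓; |GB| = 39.20 ✓; ∠(GB, BR) = 85.40° ✗; |BR| = 19.80 ✓.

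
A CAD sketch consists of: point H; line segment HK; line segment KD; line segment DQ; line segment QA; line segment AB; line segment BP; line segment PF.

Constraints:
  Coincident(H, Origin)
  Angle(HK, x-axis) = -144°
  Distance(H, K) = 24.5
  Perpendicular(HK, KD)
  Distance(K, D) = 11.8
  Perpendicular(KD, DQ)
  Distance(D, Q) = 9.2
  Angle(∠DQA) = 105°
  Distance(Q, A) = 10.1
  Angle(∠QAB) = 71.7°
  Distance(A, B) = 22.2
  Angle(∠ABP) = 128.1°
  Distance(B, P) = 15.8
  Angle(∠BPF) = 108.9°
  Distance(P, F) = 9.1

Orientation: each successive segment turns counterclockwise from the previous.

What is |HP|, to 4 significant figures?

46.80

H is at the origin; HK runs at -144.0° with length 24.5, so K = (-19.82, -14.40). The perpendicularity gives KD at right angles to HK, so KD runs at -54.00°; with |KD| = 11.8, D = (-12.89, -23.95). KD is perpendicular to DQ, so DQ runs at 36.00°; with |DQ| = 9.2, Q = (-5.442, -18.54). ∠DQA = 105.0° gives QA at 111.0° from the x-axis; with |QA| = 10.1, A = (-9.062, -9.110). ∠QAB = 71.7° gives AB at -140.7° from the x-axis; with |AB| = 22.2, B = (-26.24, -23.17). ∠ABP = 128.1° gives BP at -88.80° from the x-axis; with |BP| = 15.8, P = (-25.91, -38.97). Then |HP| = |P − H| = 46.80.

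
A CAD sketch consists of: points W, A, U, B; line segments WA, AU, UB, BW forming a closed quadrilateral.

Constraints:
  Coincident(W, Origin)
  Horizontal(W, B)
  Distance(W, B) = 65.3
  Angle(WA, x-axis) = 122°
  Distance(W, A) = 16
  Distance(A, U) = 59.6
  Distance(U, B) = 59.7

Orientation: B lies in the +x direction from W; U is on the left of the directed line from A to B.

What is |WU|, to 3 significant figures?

64.0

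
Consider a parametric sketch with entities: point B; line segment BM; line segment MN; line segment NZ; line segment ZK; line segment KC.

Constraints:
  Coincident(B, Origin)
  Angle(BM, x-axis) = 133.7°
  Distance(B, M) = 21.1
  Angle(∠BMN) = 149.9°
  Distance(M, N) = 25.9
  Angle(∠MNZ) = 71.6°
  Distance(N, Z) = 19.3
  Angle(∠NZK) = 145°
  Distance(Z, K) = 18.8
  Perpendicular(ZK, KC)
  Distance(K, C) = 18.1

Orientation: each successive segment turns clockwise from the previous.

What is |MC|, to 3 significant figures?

16.2

∠NZK = 145.0° gives ZK at -39.8° from the x-axis; with |ZK| = 18.8, K = (13.0, 26.8). The perpendicularity gives KC at right angles to ZK, so KC runs at -130°; with |KC| = 18.1, C = (1.42, 12.9). Then |MC| = |C − M| = 16.2.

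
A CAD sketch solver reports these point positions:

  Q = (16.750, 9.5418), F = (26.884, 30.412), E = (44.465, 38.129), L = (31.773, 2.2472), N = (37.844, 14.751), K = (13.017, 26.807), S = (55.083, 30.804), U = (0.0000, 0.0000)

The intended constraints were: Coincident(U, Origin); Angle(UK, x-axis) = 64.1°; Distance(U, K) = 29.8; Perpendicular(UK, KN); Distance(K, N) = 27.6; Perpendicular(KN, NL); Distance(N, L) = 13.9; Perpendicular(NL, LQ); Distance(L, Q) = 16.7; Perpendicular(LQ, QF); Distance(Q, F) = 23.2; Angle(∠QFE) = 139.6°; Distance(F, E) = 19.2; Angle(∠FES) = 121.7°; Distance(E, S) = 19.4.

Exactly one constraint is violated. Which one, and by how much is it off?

Distance(E, S) = 19.4 — off by 6.50.

U = (0.00, 0.00) ✓; UK at 64.10° ✓; |UK| = 29.80 ✓; ∠(UK, KN) = 90.00° ✓; |KN| = 27.60 ✓; ∠(KN, NL) = 90.00° ✓; |NL| = 13.90 ✓; ∠(NL, LQ) = 90.00° ✓; |LQ| = 16.70 ✓; ∠(LQ, QF) = 90.00° ✓; |QF| = 23.20 ✓; ∠QFE = 139.6° ✓; |FE| = 19.20 ✓; ∠FES = 121.7° ✓; |ES| = 12.90 ✗.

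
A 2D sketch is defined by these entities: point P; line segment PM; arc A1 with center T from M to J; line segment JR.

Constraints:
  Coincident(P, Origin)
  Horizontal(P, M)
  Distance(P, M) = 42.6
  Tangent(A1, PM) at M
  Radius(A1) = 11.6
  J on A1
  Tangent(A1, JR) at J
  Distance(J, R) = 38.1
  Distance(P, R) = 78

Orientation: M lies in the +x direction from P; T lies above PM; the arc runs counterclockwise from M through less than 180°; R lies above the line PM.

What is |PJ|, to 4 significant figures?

54.55

Checks: |TM| = 11.60 ✓; |TJ| = 11.60 ✓; ∠(TJ, JR) = 90.00° ✓; |JR| = 38.10 ✓; |PR| = 78.00 ✓.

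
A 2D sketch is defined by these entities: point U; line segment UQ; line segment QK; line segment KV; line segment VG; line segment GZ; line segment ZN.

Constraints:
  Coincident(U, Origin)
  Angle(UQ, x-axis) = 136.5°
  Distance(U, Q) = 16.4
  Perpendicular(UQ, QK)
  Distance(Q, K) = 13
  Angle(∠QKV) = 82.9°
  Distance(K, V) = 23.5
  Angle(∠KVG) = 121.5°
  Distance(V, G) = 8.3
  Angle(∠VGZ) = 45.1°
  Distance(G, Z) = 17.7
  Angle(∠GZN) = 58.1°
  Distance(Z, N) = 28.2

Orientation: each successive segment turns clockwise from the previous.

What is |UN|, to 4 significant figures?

30.54

U is at the origin; UQ runs at 136.5° with length 16.4, so Q = (-11.90, 11.29). The perpendicularity gives QK at right angles to UQ, so QK runs at 46.50°; with |QK| = 13.0, K = (-2.948, 20.72). ∠QKV = 82.9° gives KV at -50.60° from the x-axis; with |KV| = 23.5, V = (11.97, 2.560). ∠KVG = 121.5° gives VG at -109.1° from the x-axis; with |VG| = 8.3, G = (9.253, -5.283). ∠VGZ = 45.1° gives GZ at 116.0° from the x-axis; with |GZ| = 17.7, Z = (1.494, 10.63). ∠GZN = 58.1° gives ZN at -5.900° from the x-axis; with |ZN| = 28.2, N = (29.54, 7.726). Then |UN| = |N − U| = 30.54.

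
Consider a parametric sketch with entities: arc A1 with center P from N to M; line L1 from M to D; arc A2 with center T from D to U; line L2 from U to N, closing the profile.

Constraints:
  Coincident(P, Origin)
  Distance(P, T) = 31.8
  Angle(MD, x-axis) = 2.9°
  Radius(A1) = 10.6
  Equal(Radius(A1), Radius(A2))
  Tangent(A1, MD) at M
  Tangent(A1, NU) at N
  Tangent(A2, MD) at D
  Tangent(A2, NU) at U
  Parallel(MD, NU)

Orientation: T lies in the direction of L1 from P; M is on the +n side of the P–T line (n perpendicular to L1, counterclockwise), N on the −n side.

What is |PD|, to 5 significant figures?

33.520

Tangency of A1 to both parallel lines with radius 10.6 puts M and N at P ± 10.6·n: M = (-0.53629, 10.586), N = (0.53629, -10.586). Equal radii place D and U the same way about T: D = T + 10.6·n = (31.223, 12.195), U = T − 10.6·n = (32.296, -8.9776). Then |PD| = |D − P| = 33.520.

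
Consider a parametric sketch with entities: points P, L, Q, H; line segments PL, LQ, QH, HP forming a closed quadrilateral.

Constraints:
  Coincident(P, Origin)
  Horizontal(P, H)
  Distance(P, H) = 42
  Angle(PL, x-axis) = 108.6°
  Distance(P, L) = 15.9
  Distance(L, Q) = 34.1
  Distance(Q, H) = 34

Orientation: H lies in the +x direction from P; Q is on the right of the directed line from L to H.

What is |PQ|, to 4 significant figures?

18.67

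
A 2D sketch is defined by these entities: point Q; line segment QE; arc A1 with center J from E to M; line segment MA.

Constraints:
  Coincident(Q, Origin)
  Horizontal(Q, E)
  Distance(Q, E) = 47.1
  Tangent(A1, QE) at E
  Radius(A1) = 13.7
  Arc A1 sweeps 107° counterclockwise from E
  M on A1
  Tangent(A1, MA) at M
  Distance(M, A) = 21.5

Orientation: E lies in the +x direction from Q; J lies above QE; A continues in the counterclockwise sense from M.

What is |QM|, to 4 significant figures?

62.75

Q is at the origin; QE is horizontal with |QE| = 47.1 and E on the +x side, so E = (47.10, 0.000). Tangency of A1 to QE means the radius JE is perpendicular to QE, so J = E + (0, 13.7) = (47.10, 13.70). On A1, E sits at bearing -90° from J; a 107° counterclockwise sweep puts M at bearing 17°, so M = J + 13.7·(cos 17°, sin 17°) = (60.20, 17.71). Then |QM| = |M − Q| = 62.75.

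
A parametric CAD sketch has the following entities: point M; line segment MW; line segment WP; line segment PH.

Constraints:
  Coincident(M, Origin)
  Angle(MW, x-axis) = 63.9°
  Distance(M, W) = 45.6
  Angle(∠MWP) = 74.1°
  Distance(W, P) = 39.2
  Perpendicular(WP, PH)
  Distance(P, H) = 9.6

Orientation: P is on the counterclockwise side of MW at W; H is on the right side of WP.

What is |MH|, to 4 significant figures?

59.76

M is at the origin; MW runs at 63.9° with length 45.6, so W = 45.6·(cos 63.9°, sin 63.9°) = (20.06, 40.95). ∠MWP = 74.1°, so WP runs at 63.9° + (180° − 74.1°) = 169.8° from the x-axis; with |WP| = 39.2, P = W + 39.2·(cos 169.8°, sin 169.8°) = (-18.52, 47.89). WP ⟂ PH; with |PH| = 9.6 on the right of WP, H = P + 9.6·(0.1771, 0.9842) = (-16.82, 57.34). Then |MH| = |H − M| = 59.76.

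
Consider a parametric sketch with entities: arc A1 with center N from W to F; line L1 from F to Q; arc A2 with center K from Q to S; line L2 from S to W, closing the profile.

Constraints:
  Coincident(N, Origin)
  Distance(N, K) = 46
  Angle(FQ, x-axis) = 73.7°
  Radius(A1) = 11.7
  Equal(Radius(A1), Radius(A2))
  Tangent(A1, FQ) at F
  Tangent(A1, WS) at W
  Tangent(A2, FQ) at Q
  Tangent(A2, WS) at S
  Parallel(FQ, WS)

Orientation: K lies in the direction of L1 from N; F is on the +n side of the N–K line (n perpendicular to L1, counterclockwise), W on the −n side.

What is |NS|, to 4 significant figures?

47.46

Tangency of A1 to both parallel lines with radius 11.7 puts F and W at N ± 11.7·n: F = (-11.23, 3.284), W = (11.23, -3.284). Equal radii place Q and S the same way about K: Q = K + 11.7·n = (1.681, 47.43), S = K − 11.7·n = (24.14, 40.87). Then |NS| = |S − N| = 47.46.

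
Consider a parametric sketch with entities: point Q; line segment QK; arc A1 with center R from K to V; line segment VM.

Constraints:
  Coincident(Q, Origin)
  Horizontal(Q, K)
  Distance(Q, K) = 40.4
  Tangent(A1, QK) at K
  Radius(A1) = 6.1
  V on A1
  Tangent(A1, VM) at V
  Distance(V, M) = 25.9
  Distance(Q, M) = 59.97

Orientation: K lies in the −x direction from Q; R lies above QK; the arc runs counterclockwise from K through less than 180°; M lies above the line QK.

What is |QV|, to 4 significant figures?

37.00

Checks: |RV| = 6.100 ✓; ∠(RV, VM) = 90.00° ✓; |VM| = 25.90 ✓; |QM| = 59.97 ✓.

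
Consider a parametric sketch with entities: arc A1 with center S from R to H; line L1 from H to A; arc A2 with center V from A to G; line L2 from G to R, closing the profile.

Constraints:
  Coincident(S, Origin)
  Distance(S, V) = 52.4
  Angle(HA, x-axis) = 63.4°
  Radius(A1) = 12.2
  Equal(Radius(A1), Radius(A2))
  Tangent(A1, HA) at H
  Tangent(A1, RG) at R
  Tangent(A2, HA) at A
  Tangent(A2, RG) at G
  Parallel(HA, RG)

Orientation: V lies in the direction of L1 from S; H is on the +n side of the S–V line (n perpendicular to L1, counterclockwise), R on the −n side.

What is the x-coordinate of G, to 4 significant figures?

34.37

The slot axis is L1's direction at 63.4°, so u = (cos 63.4°, sin 63.4°) = (0.4478, 0.8942) and n = (−sin 63.4°, cos 63.4°) = (-0.8942, 0.4478). S is at the origin and V lies 52.4 along u from S, so V = 52.4·u = (23.46, 46.85). Tangency of A1 to both parallel lines with radius 12.2 puts H and R at S ± 12.2·n: H = (-10.91, 5.463), R = (10.91, -5.463). Equal radii place A and G the same way about V: A = V + 12.2·n = (12.55, 52.32), G = V − 12.2·n = (34.37, 41.39). So G.x = 34.37.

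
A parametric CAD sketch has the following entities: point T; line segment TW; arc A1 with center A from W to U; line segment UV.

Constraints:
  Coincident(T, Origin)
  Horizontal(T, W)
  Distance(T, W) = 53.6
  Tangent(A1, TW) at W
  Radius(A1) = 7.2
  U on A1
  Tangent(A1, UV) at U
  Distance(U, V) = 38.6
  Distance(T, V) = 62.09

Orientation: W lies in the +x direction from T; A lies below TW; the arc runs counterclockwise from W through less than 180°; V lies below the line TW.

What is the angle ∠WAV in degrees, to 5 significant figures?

164.07°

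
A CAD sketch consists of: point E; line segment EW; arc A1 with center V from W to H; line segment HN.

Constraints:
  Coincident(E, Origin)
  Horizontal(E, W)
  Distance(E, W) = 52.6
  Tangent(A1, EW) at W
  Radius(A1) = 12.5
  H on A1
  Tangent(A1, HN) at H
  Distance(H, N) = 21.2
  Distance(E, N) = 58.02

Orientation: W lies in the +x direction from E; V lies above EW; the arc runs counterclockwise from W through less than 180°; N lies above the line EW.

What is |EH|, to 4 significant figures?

64.80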